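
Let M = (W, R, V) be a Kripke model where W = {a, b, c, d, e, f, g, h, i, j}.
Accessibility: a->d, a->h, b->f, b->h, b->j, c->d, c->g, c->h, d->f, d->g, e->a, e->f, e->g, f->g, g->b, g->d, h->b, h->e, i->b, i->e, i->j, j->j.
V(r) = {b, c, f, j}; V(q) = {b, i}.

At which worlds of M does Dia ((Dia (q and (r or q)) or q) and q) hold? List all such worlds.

Recall that Dia ψ holds at a world iff ψ holds at some accessible world.
Let φ = Dia ((Dia (q and (r or q)) or q) and q). Evaluate φ at each world:
  a (successors {d, h}): φ is false.
  b (successors {f, h, j}): φ is false.
  c (successors {d, g, h}): φ is false.
  d (successors {f, g}): φ is false.
  e (successors {a, f, g}): φ is false.
  f (successors {g}): φ is false.
  g (successors {b, d}): φ is true.
  h (successors {b, e}): φ is true.
  i (successors {b, e, j}): φ is true.
  j (successors {j}): φ is false.
For instance, at i:
  At i: Dia ((Dia (q and (r or q)) or q) and q) requires (Dia (q and (r or q)) or q) and q at some successor in {b, e, j}.
    (Dia (q and (r or q)) or q) and q holds at b, so Dia ((Dia (q and (r or q)) or q) and q) is true at i.
      At b: Dia (q and (r or q)) or q is true, q is true, so (Dia (q and (r or q)) or q) and q is true.
Satisfying worlds: {g, h, i}

g, h, i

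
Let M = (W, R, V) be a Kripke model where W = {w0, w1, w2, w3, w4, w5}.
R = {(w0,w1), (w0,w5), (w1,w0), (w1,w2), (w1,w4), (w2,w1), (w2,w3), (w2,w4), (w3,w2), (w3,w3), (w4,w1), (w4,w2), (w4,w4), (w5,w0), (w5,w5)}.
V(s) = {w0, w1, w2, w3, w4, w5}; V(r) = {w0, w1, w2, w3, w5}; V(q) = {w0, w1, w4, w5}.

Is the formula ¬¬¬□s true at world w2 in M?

At w2: ¬¬□s is true, so ¬¬¬□s is false.
  At w2: ¬□s is false, so ¬¬□s is true.
    At w2: □s is true, so ¬□s is false.
      At w2: □s requires s at every successor {w1, w3, w4}.
        At w1: s is true.
        At w3: s is true.
        At w4: s is true.
      So □s is true at w2.

No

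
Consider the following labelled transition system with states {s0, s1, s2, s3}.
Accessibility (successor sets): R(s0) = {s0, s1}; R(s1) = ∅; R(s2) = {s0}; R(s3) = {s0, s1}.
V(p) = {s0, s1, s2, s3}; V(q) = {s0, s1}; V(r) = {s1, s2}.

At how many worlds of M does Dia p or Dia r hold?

3

Let φ = Dia p or Dia r. Evaluate φ at each world:
  s0 (successors {s0, s1}): φ is true.
  s1 (successors ∅): φ is false.
  s2 (successors {s0}): φ is true.
  s3 (successors {s0, s1}): φ is true.
For instance, at s2:
  At s2: Dia p is true, Dia r is false, so Dia p or Dia r is true.
    At s2: Dia p requires p at some successor in {s0}.
      p holds at s0, so Dia p is true at s2.
    At s2: Dia r requires r at some successor in {s0}.
      At s0: r is false.
    So Dia r is false at s2.
Satisfying worlds: {s0, s2, s3}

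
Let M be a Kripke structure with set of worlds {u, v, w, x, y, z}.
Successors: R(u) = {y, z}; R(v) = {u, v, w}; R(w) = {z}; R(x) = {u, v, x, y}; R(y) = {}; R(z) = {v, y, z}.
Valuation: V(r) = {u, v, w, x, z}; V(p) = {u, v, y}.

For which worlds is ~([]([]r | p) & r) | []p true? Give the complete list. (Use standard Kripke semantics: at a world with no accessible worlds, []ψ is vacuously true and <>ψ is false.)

u, w, x, y, z

Recall that []ψ holds at a world iff ψ holds at every accessible world, and <>ψ holds iff ψ holds at some accessible world.
Let φ = ~([]([]r | p) & r) | []p. Evaluate φ at each world:
  u (successors {y, z}): φ is true.
  v (successors {u, v, w}): φ is false.
  w (successors {z}): φ is true.
  x (successors {u, v, x, y}): φ is true.
  y (successors ∅): φ is true.
  z (successors {v, y, z}): φ is true.
For instance, at v:
  At v: ~([]([]r | p) & r) is false, []p is false, so ~([]([]r | p) & r) | []p is false.
    At v: []([]r | p) & r is true, so ~([]([]r | p) & r) is false.
      At v: []([]r | p) is true, r is true, so []([]r | p) & r is true.
    At v: []p requires p at every successor {u, v, w}.
      p fails at w, so []p is false at v.
Satisfying worlds: {u, w, x, y, z}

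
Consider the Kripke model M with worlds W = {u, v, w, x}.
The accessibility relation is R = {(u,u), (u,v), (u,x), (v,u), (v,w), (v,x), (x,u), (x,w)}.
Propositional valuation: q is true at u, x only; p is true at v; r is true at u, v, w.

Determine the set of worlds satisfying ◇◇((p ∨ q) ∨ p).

Recall that ◇ψ holds at a world iff ψ holds at some accessible world.
Let φ = ◇◇((p ∨ q) ∨ p). Evaluate φ at each world:
  u (successors {u, v, x}): φ is true.
  v (successors {u, w, x}): φ is true.
  w (successors ∅): φ is false.
  x (successors {u, w}): φ is true.
For instance, at u:
  At u: ◇◇((p ∨ q) ∨ p) requires ◇((p ∨ q) ∨ p) at some successor in {u, v, x}.
    ◇((p ∨ q) ∨ p) holds at u, so ◇◇((p ∨ q) ∨ p) is true at u.
      At u: ◇((p ∨ q) ∨ p) requires (p ∨ q) ∨ p at some successor in {u, v, x}.
        (p ∨ q) ∨ p holds at u, so ◇((p ∨ q) ∨ p) is true at u.
Satisfying worlds: {u, v, x}

u, v, x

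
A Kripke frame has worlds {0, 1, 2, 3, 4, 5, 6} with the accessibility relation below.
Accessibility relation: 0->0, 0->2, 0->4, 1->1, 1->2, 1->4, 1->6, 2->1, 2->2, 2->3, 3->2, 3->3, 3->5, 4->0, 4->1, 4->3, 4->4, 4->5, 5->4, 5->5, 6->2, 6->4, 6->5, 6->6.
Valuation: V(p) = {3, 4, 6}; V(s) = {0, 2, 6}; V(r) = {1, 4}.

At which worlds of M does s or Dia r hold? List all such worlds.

0, 1, 2, 4, 5, 6

Recall that Dia ψ holds at a world iff ψ holds at some accessible world.
Let φ = s or Dia r. Evaluate φ at each world:
  0 (successors {0, 2, 4}): φ is true.
  1 (successors {1, 2, 4, 6}): φ is true.
  2 (successors {1, 2, 3}): φ is true.
  3 (successors {2, 3, 5}): φ is false.
  4 (successors {0, 1, 3, 4, 5}): φ is true.
  5 (successors {4, 5}): φ is true.
  6 (successors {2, 4, 5, 6}): φ is true.
For instance, at 4:
  At 4: s is false, Dia r is true, so s or Dia r is true.
    At 4: Dia r requires r at some successor in {0, 1, 3, 4, 5}.
      r holds at 1, so Dia r is true at 4.
Satisfying worlds: {0, 1, 2, 4, 5, 6}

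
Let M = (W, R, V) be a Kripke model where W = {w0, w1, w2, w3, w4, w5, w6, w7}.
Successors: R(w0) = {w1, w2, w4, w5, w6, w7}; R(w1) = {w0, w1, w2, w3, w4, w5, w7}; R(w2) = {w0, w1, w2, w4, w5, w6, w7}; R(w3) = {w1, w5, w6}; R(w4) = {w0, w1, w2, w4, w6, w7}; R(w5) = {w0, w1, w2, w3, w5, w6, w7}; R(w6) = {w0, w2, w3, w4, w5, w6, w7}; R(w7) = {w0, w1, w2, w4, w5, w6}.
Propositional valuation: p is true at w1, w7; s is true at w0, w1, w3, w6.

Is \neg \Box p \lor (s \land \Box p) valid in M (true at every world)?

Recall that \Box ψ holds at a world iff ψ holds at every accessible world, and \Diamond ψ holds iff ψ holds at some accessible world.
Let φ = \neg \Box p \lor (s \land \Box p). Evaluate φ at each world:
  w0 (successors {w1, w2, w4, w5, w6, w7}): φ is true.
  w1 (successors {w0, w1, w2, w3, w4, w5, w7}): φ is true.
  w2 (successors {w0, w1, w2, w4, w5, w6, w7}): φ is true.
  w3 (successors {w1, w5, w6}): φ is true.
  w4 (successors {w0, w1, w2, w4, w6, w7}): φ is true.
  w5 (successors {w0, w1, w2, w3, w5, w6, w7}): φ is true.
  w6 (successors {w0, w2, w3, w4, w5, w6, w7}): φ is true.
  w7 (successors {w0, w1, w2, w4, w5, w6}): φ is true.
For instance, at w1:
  At w1: \neg \Box p is true, s \land \Box p is false, so \neg \Box p \lor (s \land \Box p) is true.
    At w1: \Box p is false, so \neg \Box p is true.
      At w1: \Box p requires p at every successor {w0, w1, w2, w3, w4, w5, w7}.
        p fails at w0, so \Box p is false at w1.
    At w1: s is true, \Box p is false, so s \land \Box p is false.
      At w1: \Box p requires p at every successor {w0, w1, w2, w3, w4, w5, w7}.
        p fails at w0, so \Box p is false at w1.

Yes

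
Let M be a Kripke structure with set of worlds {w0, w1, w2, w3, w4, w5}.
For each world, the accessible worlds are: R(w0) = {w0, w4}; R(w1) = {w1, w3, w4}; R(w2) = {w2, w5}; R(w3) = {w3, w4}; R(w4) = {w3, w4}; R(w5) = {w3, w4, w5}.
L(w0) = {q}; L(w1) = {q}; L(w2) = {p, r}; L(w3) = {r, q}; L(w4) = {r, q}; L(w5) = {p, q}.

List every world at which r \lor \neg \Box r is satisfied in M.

w0, w1, w2, w3, w4, w5

Let φ = r \lor \neg \Box r. Evaluate φ at each world:
  w0 (successors {w0, w4}): φ is true.
  w1 (successors {w1, w3, w4}): φ is true.
  w2 (successors {w2, w5}): φ is true.
  w3 (successors {w3, w4}): φ is true.
  w4 (successors {w3, w4}): φ is true.
  w5 (successors {w3, w4, w5}): φ is true.
For instance, at w3:
  At w3: r is true, \neg \Box r is false, so r \lor \neg \Box r is true.
    At w3: \Box r is true, so \neg \Box r is false.
      At w3: \Box r requires r at every successor {w3, w4}.
        At w3: r is true.
        At w4: r is true.
      So \Box r is true at w3.
Satisfying worlds: {w0, w1, w2, w3, w4, w5}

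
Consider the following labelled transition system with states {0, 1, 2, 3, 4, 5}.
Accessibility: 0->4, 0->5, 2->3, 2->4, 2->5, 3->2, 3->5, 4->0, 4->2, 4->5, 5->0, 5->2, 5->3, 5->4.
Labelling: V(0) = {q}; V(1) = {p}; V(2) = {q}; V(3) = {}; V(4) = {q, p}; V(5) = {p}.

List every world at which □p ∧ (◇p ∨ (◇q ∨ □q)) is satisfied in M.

0, 1

Recall that □ψ holds at a world iff ψ holds at every accessible world, and ◇ψ holds iff ψ holds at some accessible world.
Let φ = □p ∧ (◇p ∨ (◇q ∨ □q)). Evaluate φ at each world:
  0 (successors {4, 5}): φ is true.
  1 (successors ∅): φ is true.
  2 (successors {3, 4, 5}): φ is false.
  3 (successors {2, 5}): φ is false.
  4 (successors {0, 2, 5}): φ is false.
  5 (successors {0, 2, 3, 4}): φ is false.
For instance, at 3:
  At 3: □p is false, ◇p ∨ (◇q ∨ □q) is true, so □p ∧ (◇p ∨ (◇q ∨ □q)) is false.
    At 3: □p requires p at every successor {2, 5}.
      p fails at 2, so □p is false at 3.
    At 3: ◇p is true, ◇q ∨ □q is true, so ◇p ∨ (◇q ∨ □q) is true.
      At 3: ◇p requires p at some successor in {2, 5}.
        p holds at 5, so ◇p is true at 3.
      At 3: ◇q is true, □q is false, so ◇q ∨ □q is true.
Satisfying worlds: {0, 1}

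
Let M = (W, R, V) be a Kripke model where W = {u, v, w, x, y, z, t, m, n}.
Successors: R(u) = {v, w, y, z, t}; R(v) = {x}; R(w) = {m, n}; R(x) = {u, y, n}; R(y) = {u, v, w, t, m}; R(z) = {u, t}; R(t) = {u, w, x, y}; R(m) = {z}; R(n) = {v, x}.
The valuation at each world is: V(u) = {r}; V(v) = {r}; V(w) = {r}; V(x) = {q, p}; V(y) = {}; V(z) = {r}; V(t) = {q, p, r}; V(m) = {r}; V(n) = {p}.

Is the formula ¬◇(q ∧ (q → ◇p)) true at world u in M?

No

At u: ◇(q ∧ (q → ◇p)) is true, so ¬◇(q ∧ (q → ◇p)) is false.
  At u: ◇(q ∧ (q → ◇p)) requires q ∧ (q → ◇p) at some successor in {v, w, y, z, t}.
    q ∧ (q → ◇p) holds at t, so ◇(q ∧ (q → ◇p)) is true at u.
      At t: q is true, q → ◇p is true, so q ∧ (q → ◇p) is true.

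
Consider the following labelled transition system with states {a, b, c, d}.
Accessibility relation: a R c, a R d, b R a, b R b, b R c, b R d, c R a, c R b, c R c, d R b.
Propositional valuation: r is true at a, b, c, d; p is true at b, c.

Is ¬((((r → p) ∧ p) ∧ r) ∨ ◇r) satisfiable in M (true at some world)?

No

Let φ = ¬((((r → p) ∧ p) ∧ r) ∨ ◇r). Evaluate φ at each world:
  a (successors {c, d}): φ is false.
  b (successors {a, b, c, d}): φ is false.
  c (successors {a, b, c}): φ is false.
  d (successors {b}): φ is false.
For instance, at b:
  At b: (((r → p) ∧ p) ∧ r) ∨ ◇r is true, so ¬((((r → p) ∧ p) ∧ r) ∨ ◇r) is false.
    At b: ((r → p) ∧ p) ∧ r is true, ◇r is true, so (((r → p) ∧ p) ∧ r) ∨ ◇r is true.
      At b: ◇r requires r at some successor in {a, b, c, d}.
        r holds at a, so ◇r is true at b.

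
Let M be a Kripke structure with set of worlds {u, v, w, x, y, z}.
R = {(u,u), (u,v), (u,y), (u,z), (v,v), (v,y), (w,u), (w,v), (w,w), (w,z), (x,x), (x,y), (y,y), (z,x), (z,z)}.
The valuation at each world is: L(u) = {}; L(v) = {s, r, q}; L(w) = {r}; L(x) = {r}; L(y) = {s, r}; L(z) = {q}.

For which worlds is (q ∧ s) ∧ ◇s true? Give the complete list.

v

Recall that ◇ψ holds at a world iff ψ holds at some accessible world.
Let φ = (q ∧ s) ∧ ◇s. Evaluate φ at each world:
  u (successors {u, v, y, z}): φ is false.
  v (successors {v, y}): φ is true.
  w (successors {u, v, w, z}): φ is false.
  x (successors {x, y}): φ is false.
  y (successors {y}): φ is false.
  z (successors {x, z}): φ is false.
For instance, at w:
  At w: q ∧ s is false, ◇s is true, so (q ∧ s) ∧ ◇s is false.
    At w: ◇s requires s at some successor in {u, v, w, z}.
      s holds at v, so ◇s is true at w.
Satisfying worlds: {v}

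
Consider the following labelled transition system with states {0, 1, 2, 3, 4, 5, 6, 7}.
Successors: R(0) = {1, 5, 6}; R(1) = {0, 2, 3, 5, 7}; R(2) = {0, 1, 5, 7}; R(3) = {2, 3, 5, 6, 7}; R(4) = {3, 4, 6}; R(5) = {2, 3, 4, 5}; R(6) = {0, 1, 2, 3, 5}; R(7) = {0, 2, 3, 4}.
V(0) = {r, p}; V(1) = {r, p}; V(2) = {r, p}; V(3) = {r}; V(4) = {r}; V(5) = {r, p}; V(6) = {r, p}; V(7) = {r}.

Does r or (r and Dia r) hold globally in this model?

Let φ = r or (r and Dia r). Evaluate φ at each world:
  0 (successors {1, 5, 6}): φ is true.
  1 (successors {0, 2, 3, 5, 7}): φ is true.
  2 (successors {0, 1, 5, 7}): φ is true.
  3 (successors {2, 3, 5, 6, 7}): φ is true.
  4 (successors {3, 4, 6}): φ is true.
  5 (successors {2, 3, 4, 5}): φ is true.
  6 (successors {0, 1, 2, 3, 5}): φ is true.
  7 (successors {0, 2, 3, 4}): φ is true.
For instance, at 5:
  At 5: r is true, r and Dia r is true, so r or (r and Dia r) is true.
    At 5: r is true, Dia r is true, so r and Dia r is true.
      At 5: Dia r requires r at some successor in {2, 3, 4, 5}.
        r holds at 2, so Dia r is true at 5.

Yes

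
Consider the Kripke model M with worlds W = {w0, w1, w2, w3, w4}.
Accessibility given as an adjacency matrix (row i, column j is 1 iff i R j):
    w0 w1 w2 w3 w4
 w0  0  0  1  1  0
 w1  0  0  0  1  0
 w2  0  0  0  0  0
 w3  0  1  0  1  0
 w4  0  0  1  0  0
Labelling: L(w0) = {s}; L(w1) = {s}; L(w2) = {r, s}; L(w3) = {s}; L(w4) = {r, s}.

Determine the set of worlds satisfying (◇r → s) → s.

w0, w1, w2, w3, w4

Recall that ◇ψ holds at a world iff ψ holds at some accessible world.
Let φ = (◇r → s) → s. Evaluate φ at each world:
  w0 (successors {w2, w3}): φ is true.
  w1 (successors {w3}): φ is true.
  w2 (successors ∅): φ is true.
  w3 (successors {w1, w3}): φ is true.
  w4 (successors {w2}): φ is true.
For instance, at w3:
  At w3: ◇r → s is true, s is true, so (◇r → s) → s is true.
    At w3: ◇r is false, s is true, so ◇r → s is true.
      At w3: ◇r requires r at some successor in {w1, w3}.
        At w1: r is false.
        At w3: r is false.
      So ◇r is false at w3.
Satisfying worlds: {w0, w1, w2, w3, w4}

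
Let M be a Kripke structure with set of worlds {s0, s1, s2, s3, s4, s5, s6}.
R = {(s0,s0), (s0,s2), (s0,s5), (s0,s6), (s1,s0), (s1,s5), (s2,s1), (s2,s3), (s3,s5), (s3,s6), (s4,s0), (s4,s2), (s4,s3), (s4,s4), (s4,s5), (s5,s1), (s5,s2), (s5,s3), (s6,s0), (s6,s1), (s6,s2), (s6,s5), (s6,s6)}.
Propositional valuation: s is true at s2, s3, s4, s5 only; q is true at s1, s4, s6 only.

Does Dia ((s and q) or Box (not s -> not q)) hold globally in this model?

Recall that Box ψ holds at a world iff ψ holds at every accessible world, and Dia ψ holds iff ψ holds at some accessible world.
Let φ = Dia ((s and q) or Box (not s -> not q)). Evaluate φ at each world:
  s0 (successors {s0, s2, s5, s6}): φ is false.
  s1 (successors {s0, s5}): φ is false.
  s2 (successors {s1, s3}): φ is true.
  s3 (successors {s5, s6}): φ is false.
  s4 (successors {s0, s2, s3, s4, s5}): φ is true.
  s5 (successors {s1, s2, s3}): φ is true.
  s6 (successors {s0, s1, s2, s5, s6}): φ is true.
Detail at s0 (counterexample):
  At s0: Dia ((s and q) or Box (not s -> not q)) requires (s and q) or Box (not s -> not q) at some successor in {s0, s2, s5, s6}.
    At s0: (s and q) or Box (not s -> not q) is false.
    At s2: (s and q) or Box (not s -> not q) is false.
    At s5: (s and q) or Box (not s -> not q) is false.
    At s6: (s and q) or Box (not s -> not q) is false.
  So Dia ((s and q) or Box (not s -> not q)) is false at s0.

No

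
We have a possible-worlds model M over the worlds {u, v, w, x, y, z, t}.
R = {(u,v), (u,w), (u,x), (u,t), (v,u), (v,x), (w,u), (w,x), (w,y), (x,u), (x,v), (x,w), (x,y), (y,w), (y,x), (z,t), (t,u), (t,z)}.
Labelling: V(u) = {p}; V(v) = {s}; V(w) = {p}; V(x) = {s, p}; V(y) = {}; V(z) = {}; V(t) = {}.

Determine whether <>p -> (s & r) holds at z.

At z: <>p is false, s & r is false, so <>p -> (s & r) is true.
  At z: <>p requires p at some successor in {t}.
    At t: p is false.
  So <>p is false at z.

Yes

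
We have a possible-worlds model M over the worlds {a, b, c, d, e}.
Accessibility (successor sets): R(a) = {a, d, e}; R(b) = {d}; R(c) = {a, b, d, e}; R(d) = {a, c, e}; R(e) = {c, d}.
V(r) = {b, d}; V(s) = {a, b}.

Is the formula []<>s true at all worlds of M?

Recall that []ψ holds at a world iff ψ holds at every accessible world, and <>ψ holds iff ψ holds at some accessible world.
Let φ = []<>s. Evaluate φ at each world:
  a (successors {a, d, e}): φ is false.
  b (successors {d}): φ is true.
  c (successors {a, b, d, e}): φ is false.
  d (successors {a, c, e}): φ is false.
  e (successors {c, d}): φ is true.
Detail at a (counterexample):
  At a: []<>s requires <>s at every successor {a, d, e}.
    <>s fails at e, so []<>s is false at a.
      At e: <>s requires s at some successor in {c, d}.
        At c: s is false.
        At d: s is false.
      So <>s is false at e.

No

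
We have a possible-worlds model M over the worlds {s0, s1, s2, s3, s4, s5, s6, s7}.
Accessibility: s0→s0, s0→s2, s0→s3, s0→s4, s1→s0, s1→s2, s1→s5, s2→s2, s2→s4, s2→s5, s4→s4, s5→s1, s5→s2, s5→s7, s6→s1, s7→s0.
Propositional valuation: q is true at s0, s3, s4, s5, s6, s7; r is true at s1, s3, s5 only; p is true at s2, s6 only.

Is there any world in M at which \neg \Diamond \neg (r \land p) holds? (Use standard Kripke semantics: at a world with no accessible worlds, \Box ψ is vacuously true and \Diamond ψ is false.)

Yes

Let φ = \neg \Diamond \neg (r \land p). Evaluate φ at each world:
  s0 (successors {s0, s2, s3, s4}): φ is false.
  s1 (successors {s0, s2, s5}): φ is false.
  s2 (successors {s2, s4, s5}): φ is false.
  s3 (successors ∅): φ is true.
  s4 (successors {s4}): φ is false.
  s5 (successors {s1, s2, s7}): φ is false.
  s6 (successors {s1}): φ is false.
  s7 (successors {s0}): φ is false.
Detail at s3 (witness):
  At s3: \Diamond \neg (r \land p) is false, so \neg \Diamond \neg (r \land p) is true.
    At s3: no accessible worlds, so \Diamond \neg (r \land p) is false.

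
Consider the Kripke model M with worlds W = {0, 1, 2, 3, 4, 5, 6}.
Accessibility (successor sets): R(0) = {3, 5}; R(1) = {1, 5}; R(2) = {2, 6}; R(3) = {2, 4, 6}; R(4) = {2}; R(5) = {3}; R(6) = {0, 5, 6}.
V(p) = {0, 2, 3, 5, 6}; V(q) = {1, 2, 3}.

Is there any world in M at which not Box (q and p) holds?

Yes

Let φ = not Box (q and p). Evaluate φ at each world:
  0 (successors {3, 5}): φ is true.
  1 (successors {1, 5}): φ is true.
  2 (successors {2, 6}): φ is true.
  3 (successors {2, 4, 6}): φ is true.
  4 (successors {2}): φ is false.
  5 (successors {3}): φ is false.
  6 (successors {0, 5, 6}): φ is true.
Detail at 0 (witness):
  At 0: Box (q and p) is false, so not Box (q and p) is true.
    At 0: Box (q and p) requires q and p at every successor {3, 5}.
      q and p fails at 5, so Box (q and p) is false at 0.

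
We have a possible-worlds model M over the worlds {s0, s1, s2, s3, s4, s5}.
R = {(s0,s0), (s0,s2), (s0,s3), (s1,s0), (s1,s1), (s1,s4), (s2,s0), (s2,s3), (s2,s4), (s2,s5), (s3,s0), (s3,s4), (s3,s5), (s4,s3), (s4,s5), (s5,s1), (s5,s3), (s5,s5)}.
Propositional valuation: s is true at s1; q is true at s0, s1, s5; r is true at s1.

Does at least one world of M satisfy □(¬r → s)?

No

Let φ = □(¬r → s). Evaluate φ at each world:
  s0 (successors {s0, s2, s3}): φ is false.
  s1 (successors {s0, s1, s4}): φ is false.
  s2 (successors {s0, s3, s4, s5}): φ is false.
  s3 (successors {s0, s4, s5}): φ is false.
  s4 (successors {s3, s5}): φ is false.
  s5 (successors {s1, s3, s5}): φ is false.
For instance, at s1:
  At s1: □(¬r → s) requires ¬r → s at every successor {s0, s1, s4}.
    ¬r → s fails at s0, so □(¬r → s) is false at s1.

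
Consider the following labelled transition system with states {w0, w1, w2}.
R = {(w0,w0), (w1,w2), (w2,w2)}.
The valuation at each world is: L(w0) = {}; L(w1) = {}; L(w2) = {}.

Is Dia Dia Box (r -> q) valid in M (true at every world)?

Let φ = Dia Dia Box (r -> q). Evaluate φ at each world:
  w0 (successors {w0}): φ is true.
  w1 (successors {w2}): φ is true.
  w2 (successors {w2}): φ is true.
For instance, at w2:
  At w2: Dia Dia Box (r -> q) requires Dia Box (r -> q) at some successor in {w2}.
    Dia Box (r -> q) holds at w2, so Dia Dia Box (r -> q) is true at w2.
      At w2: Dia Box (r -> q) requires Box (r -> q) at some successor in {w2}.
        Box (r -> q) holds at w2, so Dia Box (r -> q) is true at w2.

Yes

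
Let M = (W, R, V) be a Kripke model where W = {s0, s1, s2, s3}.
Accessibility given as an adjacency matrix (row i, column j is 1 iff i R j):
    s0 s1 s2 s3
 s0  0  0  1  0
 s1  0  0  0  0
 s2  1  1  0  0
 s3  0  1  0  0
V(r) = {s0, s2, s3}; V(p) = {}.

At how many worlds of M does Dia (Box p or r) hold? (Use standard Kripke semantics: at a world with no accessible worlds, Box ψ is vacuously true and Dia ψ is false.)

Let φ = Dia (Box p or r). Evaluate φ at each world:
  s0 (successors {s2}): φ is true.
  s1 (successors ∅): φ is false.
  s2 (successors {s0, s1}): φ is true.
  s3 (successors {s1}): φ is true.
For instance, at s2:
  At s2: Dia (Box p or r) requires Box p or r at some successor in {s0, s1}.
    Box p or r holds at s0, so Dia (Box p or r) is true at s2.
      At s0: Box p is false, r is true, so Box p or r is true.
Satisfying worlds: {s0, s2, s3}

3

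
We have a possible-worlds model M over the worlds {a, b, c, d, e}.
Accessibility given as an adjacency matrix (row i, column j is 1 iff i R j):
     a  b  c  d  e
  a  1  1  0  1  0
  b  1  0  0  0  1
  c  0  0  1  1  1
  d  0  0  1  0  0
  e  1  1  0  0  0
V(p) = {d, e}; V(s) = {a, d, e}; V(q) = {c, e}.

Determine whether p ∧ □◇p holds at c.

Recall that □ψ holds at a world iff ψ holds at every accessible world, and ◇ψ holds iff ψ holds at some accessible world.
At c: p is false, □◇p is false, so p ∧ □◇p is false.
  At c: □◇p requires ◇p at every successor {c, d, e}.
    ◇p fails at d, so □◇p is false at c.
      At d: ◇p requires p at some successor in {c}.
        At c: p is false.
      So ◇p is false at d.

No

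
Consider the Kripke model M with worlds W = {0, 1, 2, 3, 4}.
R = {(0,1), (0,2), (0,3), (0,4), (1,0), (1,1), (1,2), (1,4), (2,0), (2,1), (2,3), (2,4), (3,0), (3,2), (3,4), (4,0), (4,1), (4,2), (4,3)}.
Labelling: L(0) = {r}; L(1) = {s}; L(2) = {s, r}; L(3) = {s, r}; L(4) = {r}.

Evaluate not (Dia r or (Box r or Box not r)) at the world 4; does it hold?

No

At 4: Dia r or (Box r or Box not r) is true, so not (Dia r or (Box r or Box not r)) is false.
  At 4: Dia r is true, Box r or Box not r is false, so Dia r or (Box r or Box not r) is true.
    At 4: Dia r requires r at some successor in {0, 1, 2, 3}.
      r holds at 0, so Dia r is true at 4.
    At 4: Box r is false, Box not r is false, so Box r or Box not r is false.
      At 4: Box r requires r at every successor {0, 1, 2, 3}.
        r fails at 1, so Box r is false at 4.
      At 4: Box not r requires not r at every successor {0, 1, 2, 3}.
        not r fails at 0, so Box not r is false at 4.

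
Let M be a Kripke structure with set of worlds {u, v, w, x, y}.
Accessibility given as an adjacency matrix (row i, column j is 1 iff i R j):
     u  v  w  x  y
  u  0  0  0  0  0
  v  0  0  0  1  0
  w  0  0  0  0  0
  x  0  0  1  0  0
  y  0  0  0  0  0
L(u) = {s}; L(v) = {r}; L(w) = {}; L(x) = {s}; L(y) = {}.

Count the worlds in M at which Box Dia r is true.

Let φ = Box Dia r. Evaluate φ at each world:
  u (successors ∅): φ is true.
  v (successors {x}): φ is false.
  w (successors ∅): φ is true.
  x (successors {w}): φ is false.
  y (successors ∅): φ is true.
For instance, at v:
  At v: Box Dia r requires Dia r at every successor {x}.
    Dia r fails at x, so Box Dia r is false at v.
      At x: Dia r requires r at some successor in {w}.
        At w: r is false.
      So Dia r is false at x.
Satisfying worlds: {u, w, y}

3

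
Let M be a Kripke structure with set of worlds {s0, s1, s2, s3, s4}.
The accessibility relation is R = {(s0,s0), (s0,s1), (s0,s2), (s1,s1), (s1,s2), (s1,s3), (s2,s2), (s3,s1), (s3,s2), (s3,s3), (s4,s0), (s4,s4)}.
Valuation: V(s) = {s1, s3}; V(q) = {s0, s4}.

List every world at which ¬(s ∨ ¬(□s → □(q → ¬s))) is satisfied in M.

s0, s2, s4

Let φ = ¬(s ∨ ¬(□s → □(q → ¬s))). Evaluate φ at each world:
  s0 (successors {s0, s1, s2}): φ is true.
  s1 (successors {s1, s2, s3}): φ is false.
  s2 (successors {s2}): φ is true.
  s3 (successors {s1, s2, s3}): φ is false.
  s4 (successors {s0, s4}): φ is true.
For instance, at s4:
  At s4: s ∨ ¬(□s → □(q → ¬s)) is false, so ¬(s ∨ ¬(□s → □(q → ¬s))) is true.
    At s4: s is false, ¬(□s → □(q → ¬s)) is false, so s ∨ ¬(□s → □(q → ¬s)) is false.
      At s4: □s → □(q → ¬s) is true, so ¬(□s → □(q → ¬s)) is false.
Satisfying worlds: {s0, s2, s4}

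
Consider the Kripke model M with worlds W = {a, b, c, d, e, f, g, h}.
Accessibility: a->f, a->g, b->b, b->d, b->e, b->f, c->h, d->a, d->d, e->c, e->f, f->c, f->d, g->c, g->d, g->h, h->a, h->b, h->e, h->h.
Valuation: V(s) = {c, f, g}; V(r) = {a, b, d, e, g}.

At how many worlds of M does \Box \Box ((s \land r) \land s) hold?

0

Recall that \Box ψ holds at a world iff ψ holds at every accessible world, and \Diamond ψ holds iff ψ holds at some accessible world.
Let φ = \Box \Box ((s \land r) \land s). Evaluate φ at each world:
  a (successors {f, g}): φ is false.
  b (successors {b, d, e, f}): φ is false.
  c (successors {h}): φ is false.
  d (successors {a, d}): φ is false.
  e (successors {c, f}): φ is false.
  f (successors {c, d}): φ is false.
  g (successors {c, d, h}): φ is false.
  h (successors {a, b, e, h}): φ is false.
For instance, at e:
  At e: \Box \Box ((s \land r) \land s) requires \Box ((s \land r) \land s) at every successor {c, f}.
    \Box ((s \land r) \land s) fails at c, so \Box \Box ((s \land r) \land s) is false at e.
      At c: \Box ((s \land r) \land s) requires (s \land r) \land s at every successor {h}.
        (s \land r) \land s fails at h, so \Box ((s \land r) \land s) is false at c.
Satisfying worlds: none.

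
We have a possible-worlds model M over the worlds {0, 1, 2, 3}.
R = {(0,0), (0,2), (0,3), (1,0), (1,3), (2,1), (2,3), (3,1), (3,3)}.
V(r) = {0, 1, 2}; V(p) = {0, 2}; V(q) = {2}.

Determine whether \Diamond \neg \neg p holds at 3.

Recall that \Diamond ψ holds at a world iff ψ holds at some accessible world.
At 3: \Diamond \neg \neg p requires \neg \neg p at some successor in {1, 3}.
  At 1: \neg \neg p is false.
  At 3: \neg \neg p is false.
So \Diamond \neg \neg p is false at 3.

No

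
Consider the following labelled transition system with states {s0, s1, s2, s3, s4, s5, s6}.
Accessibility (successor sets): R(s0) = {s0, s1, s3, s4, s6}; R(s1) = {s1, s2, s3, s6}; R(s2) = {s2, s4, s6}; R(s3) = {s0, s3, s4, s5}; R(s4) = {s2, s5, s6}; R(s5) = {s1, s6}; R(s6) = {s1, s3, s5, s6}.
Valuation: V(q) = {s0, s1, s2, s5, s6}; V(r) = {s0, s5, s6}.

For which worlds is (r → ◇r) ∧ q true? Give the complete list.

Let φ = (r → ◇r) ∧ q. Evaluate φ at each world:
  s0 (successors {s0, s1, s3, s4, s6}): φ is true.
  s1 (successors {s1, s2, s3, s6}): φ is true.
  s2 (successors {s2, s4, s6}): φ is true.
  s3 (successors {s0, s3, s4, s5}): φ is false.
  s4 (successors {s2, s5, s6}): φ is false.
  s5 (successors {s1, s6}): φ is true.
  s6 (successors {s1, s3, s5, s6}): φ is true.
For instance, at s6:
  At s6: r → ◇r is true, q is true, so (r → ◇r) ∧ q is true.
    At s6: r is true, ◇r is true, so r → ◇r is true.
      At s6: ◇r requires r at some successor in {s1, s3, s5, s6}.
        r holds at s5, so ◇r is true at s6.
Satisfying worlds: {s0, s1, s2, s5, s6}

s0, s1, s2, s5, s6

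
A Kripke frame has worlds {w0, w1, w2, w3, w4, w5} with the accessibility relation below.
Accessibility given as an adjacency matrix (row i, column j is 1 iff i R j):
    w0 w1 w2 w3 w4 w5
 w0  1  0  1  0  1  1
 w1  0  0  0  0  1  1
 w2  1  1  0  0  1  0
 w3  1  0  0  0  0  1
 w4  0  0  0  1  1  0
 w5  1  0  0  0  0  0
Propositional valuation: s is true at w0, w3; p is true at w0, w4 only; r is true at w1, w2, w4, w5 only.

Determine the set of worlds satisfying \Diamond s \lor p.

Let φ = \Diamond s \lor p. Evaluate φ at each world:
  w0 (successors {w0, w2, w4, w5}): φ is true.
  w1 (successors {w4, w5}): φ is false.
  w2 (successors {w0, w1, w4}): φ is true.
  w3 (successors {w0, w5}): φ is true.
  w4 (successors {w3, w4}): φ is true.
  w5 (successors {w0}): φ is true.
For instance, at w0:
  At w0: \Diamond s is true, p is true, so \Diamond s \lor p is true.
    At w0: \Diamond s requires s at some successor in {w0, w2, w4, w5}.
      s holds at w0, so \Diamond s is true at w0.
Satisfying worlds: {w0, w2, w3, w4, w5}

w0, w2, w3, w4, w5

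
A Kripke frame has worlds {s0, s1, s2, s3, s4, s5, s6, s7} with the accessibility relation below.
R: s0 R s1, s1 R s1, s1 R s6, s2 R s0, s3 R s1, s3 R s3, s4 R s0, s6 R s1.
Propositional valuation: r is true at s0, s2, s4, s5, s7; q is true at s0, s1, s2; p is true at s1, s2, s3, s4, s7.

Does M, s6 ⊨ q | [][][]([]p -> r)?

No

At s6: q is false, [][][]([]p -> r) is false, so q | [][][]([]p -> r) is false.
  At s6: [][][]([]p -> r) requires [][]([]p -> r) at every successor {s1}.
    [][]([]p -> r) fails at s1, so [][][]([]p -> r) is false at s6.
      At s1: [][]([]p -> r) requires []([]p -> r) at every successor {s1, s6}.
        []([]p -> r) fails at s1, so [][]([]p -> r) is false at s1.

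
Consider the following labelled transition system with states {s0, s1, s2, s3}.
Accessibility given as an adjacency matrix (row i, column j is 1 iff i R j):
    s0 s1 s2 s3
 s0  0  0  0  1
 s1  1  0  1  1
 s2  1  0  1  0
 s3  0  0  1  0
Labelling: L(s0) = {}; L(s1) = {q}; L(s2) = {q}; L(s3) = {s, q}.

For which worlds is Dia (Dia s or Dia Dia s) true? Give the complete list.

Let φ = Dia (Dia s or Dia Dia s). Evaluate φ at each world:
  s0 (successors {s3}): φ is false.
  s1 (successors {s0, s2, s3}): φ is true.
  s2 (successors {s0, s2}): φ is true.
  s3 (successors {s2}): φ is true.
For instance, at s2:
  At s2: Dia (Dia s or Dia Dia s) requires Dia s or Dia Dia s at some successor in {s0, s2}.
    Dia s or Dia Dia s holds at s0, so Dia (Dia s or Dia Dia s) is true at s2.
      At s0: Dia s is true, Dia Dia s is false, so Dia s or Dia Dia s is true.
Satisfying worlds: {s1, s2, s3}

s1, s2, s3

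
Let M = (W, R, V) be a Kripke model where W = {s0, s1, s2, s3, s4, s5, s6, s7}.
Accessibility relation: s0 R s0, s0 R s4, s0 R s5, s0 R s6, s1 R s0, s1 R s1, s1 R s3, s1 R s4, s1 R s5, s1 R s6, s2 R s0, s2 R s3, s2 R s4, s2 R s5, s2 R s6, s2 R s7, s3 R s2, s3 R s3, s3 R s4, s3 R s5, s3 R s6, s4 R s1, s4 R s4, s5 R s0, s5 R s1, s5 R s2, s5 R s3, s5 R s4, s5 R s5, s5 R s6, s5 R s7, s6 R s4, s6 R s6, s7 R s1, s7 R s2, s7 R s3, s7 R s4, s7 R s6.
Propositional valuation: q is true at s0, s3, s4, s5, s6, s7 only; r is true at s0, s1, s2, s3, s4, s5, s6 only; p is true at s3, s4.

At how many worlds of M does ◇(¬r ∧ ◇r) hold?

Let φ = ◇(¬r ∧ ◇r). Evaluate φ at each world:
  s0 (successors {s0, s4, s5, s6}): φ is false.
  s1 (successors {s0, s1, s3, s4, s5, s6}): φ is false.
  s2 (successors {s0, s3, s4, s5, s6, s7}): φ is true.
  s3 (successors {s2, s3, s4, s5, s6}): φ is false.
  s4 (successors {s1, s4}): φ is false.
  s5 (successors {s0, s1, s2, s3, s4, s5, s6, s7}): φ is true.
  s6 (successors {s4, s6}): φ is false.
  s7 (successors {s1, s2, s3, s4, s6}): φ is false.
For instance, at s7:
  At s7: ◇(¬r ∧ ◇r) requires ¬r ∧ ◇r at some successor in {s1, s2, s3, s4, s6}.
    At s1: ¬r ∧ ◇r is false.
    At s2: ¬r ∧ ◇r is false.
    At s3: ¬r ∧ ◇r is false.
    At s4: ¬r ∧ ◇r is false.
    At s6: ¬r ∧ ◇r is false.
  So ◇(¬r ∧ ◇r) is false at s7.
Satisfying worlds: {s2, s5}

2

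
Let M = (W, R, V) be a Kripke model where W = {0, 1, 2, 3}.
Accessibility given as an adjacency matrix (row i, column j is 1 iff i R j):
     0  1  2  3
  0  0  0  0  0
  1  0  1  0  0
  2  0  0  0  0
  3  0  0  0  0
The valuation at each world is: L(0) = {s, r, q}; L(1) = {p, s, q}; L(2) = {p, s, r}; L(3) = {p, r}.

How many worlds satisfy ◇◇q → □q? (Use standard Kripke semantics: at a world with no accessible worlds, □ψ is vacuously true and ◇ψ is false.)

4

Let φ = ◇◇q → □q. Evaluate φ at each world:
  0 (successors ∅): φ is true.
  1 (successors {1}): φ is true.
  2 (successors ∅): φ is true.
  3 (successors ∅): φ is true.
For instance, at 1:
  At 1: ◇◇q is true, □q is true, so ◇◇q → □q is true.
    At 1: ◇◇q requires ◇q at some successor in {1}.
      ◇q holds at 1, so ◇◇q is true at 1.
    At 1: □q requires q at every successor {1}.
      At 1: q is true.
    So □q is true at 1.
Satisfying worlds: {0, 1, 2, 3}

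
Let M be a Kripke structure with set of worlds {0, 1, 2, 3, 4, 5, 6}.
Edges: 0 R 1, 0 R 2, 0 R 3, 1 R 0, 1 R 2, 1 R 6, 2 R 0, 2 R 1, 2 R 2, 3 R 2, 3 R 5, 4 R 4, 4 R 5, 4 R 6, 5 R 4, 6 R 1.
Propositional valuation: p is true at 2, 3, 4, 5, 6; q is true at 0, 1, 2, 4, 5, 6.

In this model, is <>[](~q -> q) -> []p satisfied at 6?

At 6: <>[](~q -> q) is true, []p is false, so <>[](~q -> q) -> []p is false.
  At 6: <>[](~q -> q) requires [](~q -> q) at some successor in {1}.
    [](~q -> q) holds at 1, so <>[](~q -> q) is true at 6.
      At 1: [](~q -> q) requires ~q -> q at every successor {0, 2, 6}.
        At 0: ~q -> q is true.
        At 2: ~q -> q is true.
        At 6: ~q -> q is true.
      So [](~q -> q) is true at 1.
  At 6: []p requires p at every successor {1}.
    p fails at 1, so []p is false at 6.

No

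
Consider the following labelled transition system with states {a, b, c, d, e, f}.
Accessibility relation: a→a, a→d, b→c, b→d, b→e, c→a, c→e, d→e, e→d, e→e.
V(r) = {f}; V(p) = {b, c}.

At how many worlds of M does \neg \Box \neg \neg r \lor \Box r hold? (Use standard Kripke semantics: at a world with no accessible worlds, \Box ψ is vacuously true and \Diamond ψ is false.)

6

Let φ = \neg \Box \neg \neg r \lor \Box r. Evaluate φ at each world:
  a (successors {a, d}): φ is true.
  b (successors {c, d, e}): φ is true.
  c (successors {a, e}): φ is true.
  d (successors {e}): φ is true.
  e (successors {d, e}): φ is true.
  f (successors ∅): φ is true.
For instance, at d:
  At d: \neg \Box \neg \neg r is true, \Box r is false, so \neg \Box \neg \neg r \lor \Box r is true.
    At d: \Box \neg \neg r is false, so \neg \Box \neg \neg r is true.
      At d: \Box \neg \neg r requires \neg \neg r at every successor {e}.
        \neg \neg r fails at e, so \Box \neg \neg r is false at d.
    At d: \Box r requires r at every successor {e}.
      r fails at e, so \Box r is false at d.
Satisfying worlds: {a, b, c, d, e, f}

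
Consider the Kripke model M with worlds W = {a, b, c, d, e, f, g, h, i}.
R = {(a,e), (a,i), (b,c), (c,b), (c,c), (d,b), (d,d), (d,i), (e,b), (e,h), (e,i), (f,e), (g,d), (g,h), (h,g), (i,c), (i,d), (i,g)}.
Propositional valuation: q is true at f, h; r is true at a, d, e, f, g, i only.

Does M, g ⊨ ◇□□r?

At g: ◇□□r requires □□r at some successor in {d, h}.
  At d: □□r is false.
  At h: □□r is false.
So ◇□□r is false at g.

No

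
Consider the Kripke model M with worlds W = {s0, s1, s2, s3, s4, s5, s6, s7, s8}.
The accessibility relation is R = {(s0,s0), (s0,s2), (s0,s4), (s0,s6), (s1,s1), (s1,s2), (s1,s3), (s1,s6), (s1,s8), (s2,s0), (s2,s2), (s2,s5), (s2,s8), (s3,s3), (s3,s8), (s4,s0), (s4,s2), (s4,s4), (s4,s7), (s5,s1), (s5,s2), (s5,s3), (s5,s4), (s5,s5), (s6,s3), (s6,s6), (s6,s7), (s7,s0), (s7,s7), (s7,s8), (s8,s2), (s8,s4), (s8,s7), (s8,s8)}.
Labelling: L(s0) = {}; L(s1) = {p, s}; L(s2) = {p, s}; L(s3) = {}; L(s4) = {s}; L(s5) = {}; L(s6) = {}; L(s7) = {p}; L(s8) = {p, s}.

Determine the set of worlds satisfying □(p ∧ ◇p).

none

Let φ = □(p ∧ ◇p). Evaluate φ at each world:
  s0 (successors {s0, s2, s4, s6}): φ is false.
  s1 (successors {s1, s2, s3, s6, s8}): φ is false.
  s2 (successors {s0, s2, s5, s8}): φ is false.
  s3 (successors {s3, s8}): φ is false.
  s4 (successors {s0, s2, s4, s7}): φ is false.
  s5 (successors {s1, s2, s3, s4, s5}): φ is false.
  s6 (successors {s3, s6, s7}): φ is false.
  s7 (successors {s0, s7, s8}): φ is false.
  s8 (successors {s2, s4, s7, s8}): φ is false.
For instance, at s4:
  At s4: □(p ∧ ◇p) requires p ∧ ◇p at every successor {s0, s2, s4, s7}.
    p ∧ ◇p fails at s0, so □(p ∧ ◇p) is false at s4.
      At s0: p is false, ◇p is true, so p ∧ ◇p is false.
Satisfying worlds: none.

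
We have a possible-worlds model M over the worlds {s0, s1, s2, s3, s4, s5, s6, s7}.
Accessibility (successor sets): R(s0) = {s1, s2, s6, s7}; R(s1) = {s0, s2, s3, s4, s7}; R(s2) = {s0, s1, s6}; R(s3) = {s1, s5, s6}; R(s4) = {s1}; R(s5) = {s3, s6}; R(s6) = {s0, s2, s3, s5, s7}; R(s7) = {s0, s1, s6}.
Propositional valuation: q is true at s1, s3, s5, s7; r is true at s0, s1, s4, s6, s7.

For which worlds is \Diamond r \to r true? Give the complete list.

s0, s1, s4, s6, s7

Let φ = \Diamond r \to r. Evaluate φ at each world:
  s0 (successors {s1, s2, s6, s7}): φ is true.
  s1 (successors {s0, s2, s3, s4, s7}): φ is true.
  s2 (successors {s0, s1, s6}): φ is false.
  s3 (successors {s1, s5, s6}): φ is false.
  s4 (successors {s1}): φ is true.
  s5 (successors {s3, s6}): φ is false.
  s6 (successors {s0, s2, s3, s5, s7}): φ is true.
  s7 (successors {s0, s1, s6}): φ is true.
For instance, at s3:
  At s3: \Diamond r is true, r is false, so \Diamond r \to r is false.
    At s3: \Diamond r requires r at some successor in {s1, s5, s6}.
      r holds at s1, so \Diamond r is true at s3.
Satisfying worlds: {s0, s1, s4, s6, s7}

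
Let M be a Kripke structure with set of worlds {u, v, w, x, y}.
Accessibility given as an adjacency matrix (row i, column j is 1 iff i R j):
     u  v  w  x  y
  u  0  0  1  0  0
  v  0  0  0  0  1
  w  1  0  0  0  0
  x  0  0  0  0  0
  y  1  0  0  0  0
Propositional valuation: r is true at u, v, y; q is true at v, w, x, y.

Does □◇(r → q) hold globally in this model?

No

Let φ = □◇(r → q). Evaluate φ at each world:
  u (successors {w}): φ is false.
  v (successors {y}): φ is false.
  w (successors {u}): φ is true.
  x (successors ∅): φ is true.
  y (successors {u}): φ is true.
Detail at u (counterexample):
  At u: □◇(r → q) requires ◇(r → q) at every successor {w}.
    ◇(r → q) fails at w, so □◇(r → q) is false at u.
      At w: ◇(r → q) requires r → q at some successor in {u}.
        At u: r → q is false.
      So ◇(r → q) is false at w.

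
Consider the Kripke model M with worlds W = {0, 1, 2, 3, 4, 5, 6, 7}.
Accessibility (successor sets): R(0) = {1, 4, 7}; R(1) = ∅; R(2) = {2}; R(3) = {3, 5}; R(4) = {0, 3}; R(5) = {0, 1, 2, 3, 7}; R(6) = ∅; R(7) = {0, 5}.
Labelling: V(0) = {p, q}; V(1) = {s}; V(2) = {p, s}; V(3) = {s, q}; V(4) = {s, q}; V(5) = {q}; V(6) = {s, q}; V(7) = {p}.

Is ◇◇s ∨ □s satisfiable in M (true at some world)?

Yes

Let φ = ◇◇s ∨ □s. Evaluate φ at each world:
  0 (successors {1, 4, 7}): φ is true.
  1 (successors ∅): φ is true.
  2 (successors {2}): φ is true.
  3 (successors {3, 5}): φ is true.
  4 (successors {0, 3}): φ is true.
  5 (successors {0, 1, 2, 3, 7}): φ is true.
  6 (successors ∅): φ is true.
  7 (successors {0, 5}): φ is true.
Detail at 0 (witness):
  At 0: ◇◇s is true, □s is false, so ◇◇s ∨ □s is true.
    At 0: ◇◇s requires ◇s at some successor in {1, 4, 7}.
      ◇s holds at 4, so ◇◇s is true at 0.
    At 0: □s requires s at every successor {1, 4, 7}.
      s fails at 7, so □s is false at 0.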